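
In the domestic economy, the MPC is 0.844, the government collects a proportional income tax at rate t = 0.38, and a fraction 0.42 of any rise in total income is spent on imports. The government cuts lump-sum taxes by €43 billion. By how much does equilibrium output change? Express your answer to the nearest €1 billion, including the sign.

A lump-sum tax change of −€43 billion shifts disposable income by +€43 billion; first-round consumption changes by −c × ΔT = −0.844 × (−€43 billion) = +€36.292 billion.
Expenditure multiplier = 1/(1 − c(1−t) + m) = 1/(1 − 0.844×0.62 + 0.42) = 1/0.89672 ≈ 1.115.
The tax multiplier is −c × k ≈ −0.941, so ΔY = k × (−c·ΔT) = (+€36.292 billion) / 0.89672 ≈ +€40 billion.

+€40 billion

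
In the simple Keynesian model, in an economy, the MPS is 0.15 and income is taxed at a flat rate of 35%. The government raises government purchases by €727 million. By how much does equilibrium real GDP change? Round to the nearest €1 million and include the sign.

+€1,625 million

MPC = 1 − MPS = 1 − 0.15 = 0.85.
Government-spending multiplier = 1/(1 − c(1−t)) = 1/(1 − 0.85×0.65) = 1/0.4475 ≈ 2.235.
ΔY = k × ΔG = (+€727 million) / 0.4475 ≈ +€1,625 million.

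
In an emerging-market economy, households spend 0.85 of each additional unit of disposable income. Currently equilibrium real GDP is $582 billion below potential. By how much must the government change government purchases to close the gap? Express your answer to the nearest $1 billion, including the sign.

Spending multiplier = 1/(1 − MPC) = 1/(1 − 0.85) = 1/0.15 ≈ 6.667.
Need ΔY = +$582 billion, so ΔG = ΔY/k = (+$582 billion) × 0.15 ≈ +$87 billion.
The government should increase government purchases by $87 billion.

+$87 billion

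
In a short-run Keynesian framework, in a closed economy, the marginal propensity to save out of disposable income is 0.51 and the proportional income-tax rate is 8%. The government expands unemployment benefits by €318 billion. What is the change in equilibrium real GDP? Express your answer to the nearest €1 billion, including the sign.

+€284 billion

MPC = 1 − MPS = 1 − 0.51 = 0.49.
The transfer change shifts disposable income by +€318 billion, so first-round consumption changes by c·ΔTR = 0.49 × (+€318 billion) = +€155.82 billion.
Expenditure multiplier = 1/(1 − c(1−t)) = 1/(1 − 0.49×0.92) = 1/0.5492 ≈ 1.821.
The transfer multiplier is c × k ≈ 0.892, so ΔY = k × (c·ΔTR) = (+€155.82 billion) / 0.5492 ≈ +€284 billion.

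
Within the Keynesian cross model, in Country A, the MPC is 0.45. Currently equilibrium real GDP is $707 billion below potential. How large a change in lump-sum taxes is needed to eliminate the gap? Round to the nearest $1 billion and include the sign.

Spending multiplier = 1/(1 − MPC) = 1/(1 − 0.45) = 1/0.55 ≈ 1.818.
Tax multiplier = −c·k = −0.45/0.55 ≈ −0.818. Need ΔY = +$707 billion, so ΔT = ΔY/(−c·k) = −(+$707 billion) × 0.55 / 0.45 ≈ −$864 billion.
The government should cut lump-sum taxes by $864 billion.

−$864 billion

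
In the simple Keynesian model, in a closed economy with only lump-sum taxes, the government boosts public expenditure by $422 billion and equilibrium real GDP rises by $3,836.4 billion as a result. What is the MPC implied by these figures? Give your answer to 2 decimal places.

0.89

Implied spending multiplier k = ΔY/ΔG = 3,836.4/422 ≈ 9.091.
Since k = 1/(1 − MPC), MPC = 1 − 1/k = 1 − ΔG/ΔY = 1 − 422/3,836.4 ≈ 0.89.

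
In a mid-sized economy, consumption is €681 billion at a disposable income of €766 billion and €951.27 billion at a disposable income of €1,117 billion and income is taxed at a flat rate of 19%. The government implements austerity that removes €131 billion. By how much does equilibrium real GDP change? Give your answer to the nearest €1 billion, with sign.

−€348 billion

MPC = ΔC/ΔYd = (951.27 − 681)/(1,117 − 766) = 270.27/351 = 0.77.
Expenditure multiplier = 1/(1 − c(1−t)) = 1/(1 − 0.77×0.81) = 1/0.3763 ≈ 2.657.
ΔY = k × ΔG = (−€131 billion) / 0.3763 ≈ −€348 billion.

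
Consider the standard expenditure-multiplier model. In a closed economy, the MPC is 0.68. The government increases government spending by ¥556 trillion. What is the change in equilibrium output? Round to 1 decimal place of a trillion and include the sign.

+¥1,737.5 trillion

Spending multiplier = 1/(1 − MPC) = 1/(1 − 0.68) = 1/0.32 = 3.125.
ΔY = k × ΔG = (+¥556 trillion) / 0.32 = +¥1,737.5 trillion.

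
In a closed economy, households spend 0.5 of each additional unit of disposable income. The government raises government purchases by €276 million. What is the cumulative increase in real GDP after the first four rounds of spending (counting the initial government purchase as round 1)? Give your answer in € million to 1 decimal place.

Round 1 adds ΔG = €276 million; each later round is MPC = 0.5 times the previous.
After 4 rounds: 276 + 138 + 69 + 34.5 = ΔG·(1 − c^4)/(1 − c) = 276 × (1 − 0.0625)/0.5 = €517.5 million.

€517.5 million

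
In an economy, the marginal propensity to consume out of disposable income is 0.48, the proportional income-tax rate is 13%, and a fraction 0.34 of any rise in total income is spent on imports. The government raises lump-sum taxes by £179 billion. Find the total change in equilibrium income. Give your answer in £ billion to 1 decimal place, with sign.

A lump-sum tax change of +£179 billion shifts disposable income by −£179 billion; first-round consumption changes by −c × ΔT = −0.48 × (+£179 billion) = −£85.92 billion.
Expenditure multiplier = 1/(1 − c(1−t) + m) = 1/(1 − 0.48×0.87 + 0.34) = 1/0.9224 ≈ 1.084.
The tax multiplier is −c × k ≈ −0.52, so ΔY = k × (−c·ΔT) = (−£85.92 billion) / 0.9224 ≈ −£93.1 billion.

−£93.1 billion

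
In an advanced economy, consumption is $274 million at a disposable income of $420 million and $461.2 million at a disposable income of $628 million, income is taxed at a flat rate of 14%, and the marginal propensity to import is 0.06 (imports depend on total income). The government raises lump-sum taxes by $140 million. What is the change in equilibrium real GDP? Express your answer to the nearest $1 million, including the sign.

MPC = ΔC/ΔYd = (461.2 − 274)/(628 − 420) = 187.2/208 = 0.9.
A lump-sum tax change of +$140 million shifts disposable income by −$140 million; first-round consumption changes by −c × ΔT = −0.9 × (+$140 million) = −$126 million.
Expenditure multiplier = 1/(1 − c(1−t) + m) = 1/(1 − 0.9×0.86 + 0.06) = 1/0.286 ≈ 3.497.
The tax multiplier is −c × k ≈ −3.147, so ΔY = k × (−c·ΔT) = (−$126 million) / 0.286 ≈ −$441 million.

−$441 million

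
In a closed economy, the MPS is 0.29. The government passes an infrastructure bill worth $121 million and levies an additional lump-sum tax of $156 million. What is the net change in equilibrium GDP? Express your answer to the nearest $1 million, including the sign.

+$35 million

MPC = 1 − MPS = 1 − 0.29 = 0.71.
Expenditure multiplier = 1/(1 − MPC) = 1/(1 − 0.71) = 1/0.29 ≈ 3.448.
ΔG contributes k·ΔG = (+$121 million) / 0.29 ≈ +$417.2 million.
ΔT of +$156 million changes first-round spending by −c·ΔT = −$110.76 million, contributing k·(−c·ΔT) = (−$110.76 million) / 0.29 ≈ −$381.9 million.
Net ΔY = k(ΔG − c·ΔT) = (+$10.24 million) / 0.29 ≈ +$35 million.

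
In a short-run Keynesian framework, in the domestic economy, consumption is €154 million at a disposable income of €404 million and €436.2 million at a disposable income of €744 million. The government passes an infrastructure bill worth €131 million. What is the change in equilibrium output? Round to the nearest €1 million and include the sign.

+€771 million

MPC = ΔC/ΔYd = (436.2 − 154)/(744 − 404) = 282.2/340 = 0.83.
Spending multiplier = 1/(1 − MPC) = 1/(1 − 0.83) = 1/0.17 ≈ 5.882.
ΔY = k × ΔG = (+€131 million) / 0.17 ≈ +€771 million.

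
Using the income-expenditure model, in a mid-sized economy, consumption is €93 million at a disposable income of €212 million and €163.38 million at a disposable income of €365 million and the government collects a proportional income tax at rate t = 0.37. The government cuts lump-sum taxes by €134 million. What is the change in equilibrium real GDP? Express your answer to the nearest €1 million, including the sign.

MPC = ΔC/ΔYd = (163.38 − 93)/(365 − 212) = 70.38/153 = 0.46.
A lump-sum tax change of −€134 million shifts disposable income by +€134 million; first-round consumption changes by −c × ΔT = −0.46 × (−€134 million) = +€61.64 million.
Expenditure multiplier = 1/(1 − c(1−t)) = 1/(1 − 0.46×0.63) = 1/0.7102 ≈ 1.408.
The tax multiplier is −c × k ≈ −0.648, so ΔY = k × (−c·ΔT) = (+€61.64 million) / 0.7102 ≈ +€87 million.

+€87 million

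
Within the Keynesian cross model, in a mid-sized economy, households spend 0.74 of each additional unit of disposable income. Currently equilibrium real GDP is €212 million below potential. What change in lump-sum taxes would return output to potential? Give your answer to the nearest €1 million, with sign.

−€74 million

Spending multiplier = 1/(1 − MPC) = 1/(1 − 0.74) = 1/0.26 ≈ 3.846.
Tax multiplier = −c·k = −0.74/0.26 ≈ −2.846. Need ΔY = +€212 million, so ΔT = ΔY/(−c·k) = −(+€212 million) × 0.26 / 0.74 ≈ −€74 million.
The government should cut lump-sum taxes by €74 million.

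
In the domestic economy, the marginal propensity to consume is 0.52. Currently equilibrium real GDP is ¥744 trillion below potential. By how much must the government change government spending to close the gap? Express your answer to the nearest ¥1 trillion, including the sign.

Spending multiplier = 1/(1 − MPC) = 1/(1 − 0.52) = 1/0.48 ≈ 2.083.
Need ΔY = +¥744 trillion, so ΔG = ΔY/k = (+¥744 trillion) × 0.48 ≈ +¥357 trillion.
The government should increase government spending by ¥357 trillion.

+¥357 trillion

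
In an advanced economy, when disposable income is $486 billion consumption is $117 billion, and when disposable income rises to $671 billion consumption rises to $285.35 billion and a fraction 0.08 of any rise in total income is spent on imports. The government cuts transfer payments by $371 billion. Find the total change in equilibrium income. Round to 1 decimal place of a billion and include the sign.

−$1,985.9 billion

MPC = ΔC/ΔYd = (285.35 − 117)/(671 − 486) = 168.35/185 = 0.91.
The transfer change shifts disposable income by −$371 billion, so first-round consumption changes by c·ΔTR = 0.91 × (−$371 billion) = −$337.61 billion.
Expenditure multiplier = 1/(1 − c + m) = 1/(1 − 0.91 + 0.08) = 1/0.17 ≈ 5.882.
The transfer multiplier is c × k ≈ 5.353, so ΔY = k × (c·ΔTR) = (−$337.61 billion) / 0.17 ≈ −$1,985.9 billion.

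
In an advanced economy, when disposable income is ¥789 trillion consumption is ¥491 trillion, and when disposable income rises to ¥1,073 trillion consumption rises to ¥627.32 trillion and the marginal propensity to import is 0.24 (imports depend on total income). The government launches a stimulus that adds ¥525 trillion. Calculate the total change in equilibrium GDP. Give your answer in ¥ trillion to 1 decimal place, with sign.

MPC = ΔC/ΔYd = (627.32 − 491)/(1,073 − 789) = 136.32/284 = 0.48.
Spending multiplier = 1/(1 − c + m) = 1/(1 − 0.48 + 0.24) = 1/0.76 ≈ 1.316.
ΔY = k × ΔG = (+¥525 trillion) / 0.76 ≈ +¥690.8 trillion.

+¥690.8 trillion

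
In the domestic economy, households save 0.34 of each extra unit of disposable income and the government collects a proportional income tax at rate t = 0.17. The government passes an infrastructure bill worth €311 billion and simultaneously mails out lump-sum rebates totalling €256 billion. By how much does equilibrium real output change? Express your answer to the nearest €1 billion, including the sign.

+€1,061 billion

MPC = 1 − MPS = 1 − 0.34 = 0.66.
Expenditure multiplier = 1/(1 − c(1−t)) = 1/(1 − 0.66×0.83) = 1/0.4522 ≈ 2.211.
ΔG contributes k·ΔG = (+€311 billion) / 0.4522 ≈ +€687.7 billion.
ΔT of −€256 billion changes first-round spending by −c·ΔT = +€168.96 billion, contributing k·(−c·ΔT) = (+€168.96 billion) / 0.4522 ≈ +€373.6 billion.
Net ΔY = k(ΔG − c·ΔT) = (+€479.96 billion) / 0.4522 ≈ +€1,061 billion.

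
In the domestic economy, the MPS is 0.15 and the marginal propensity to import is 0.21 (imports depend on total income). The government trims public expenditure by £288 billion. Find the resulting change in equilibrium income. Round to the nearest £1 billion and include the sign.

MPC = 1 − MPS = 1 − 0.15 = 0.85.
Spending multiplier = 1/(1 − c + m) = 1/(1 − 0.85 + 0.21) = 1/0.36 ≈ 2.778.
ΔY = k × ΔG = (−£288 billion) / 0.36 = −£800 billion.

−£800 billion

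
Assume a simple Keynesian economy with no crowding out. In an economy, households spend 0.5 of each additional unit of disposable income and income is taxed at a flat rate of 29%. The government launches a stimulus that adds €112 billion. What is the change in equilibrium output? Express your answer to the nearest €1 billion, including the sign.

Expenditure multiplier = 1/(1 − c(1−t)) = 1/(1 − 0.5×0.71) = 1/0.645 ≈ 1.55.
ΔY = k × ΔG = (+€112 billion) / 0.645 ≈ +€174 billion.

+€174 billion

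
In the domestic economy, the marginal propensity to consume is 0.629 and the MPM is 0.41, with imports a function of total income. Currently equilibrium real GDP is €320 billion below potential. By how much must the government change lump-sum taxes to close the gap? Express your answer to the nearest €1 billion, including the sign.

−€397 billion

Spending multiplier = 1/(1 − c + m) = 1/(1 − 0.629 + 0.41) = 1/0.781 ≈ 1.28.
Tax multiplier = −c·k = −0.629/0.781 ≈ −0.805. Need ΔY = +€320 billion, so ΔT = ΔY/(−c·k) = −(+€320 billion) × 0.781 / 0.629 ≈ −€397 billion.
The government should cut lump-sum taxes by €397 billion.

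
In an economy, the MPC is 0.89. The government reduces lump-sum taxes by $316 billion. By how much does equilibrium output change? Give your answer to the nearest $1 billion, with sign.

A lump-sum tax change of −$316 billion shifts disposable income by +$316 billion; first-round consumption changes by −c × ΔT = −0.89 × (−$316 billion) = +$281.24 billion.
Expenditure multiplier = 1/(1 − MPC) = 1/(1 − 0.89) = 1/0.11 ≈ 9.091.
The tax multiplier is −c × k ≈ −8.091, so ΔY = k × (−c·ΔT) = (+$281.24 billion) / 0.11 ≈ +$2,557 billion.

+$2,557 billion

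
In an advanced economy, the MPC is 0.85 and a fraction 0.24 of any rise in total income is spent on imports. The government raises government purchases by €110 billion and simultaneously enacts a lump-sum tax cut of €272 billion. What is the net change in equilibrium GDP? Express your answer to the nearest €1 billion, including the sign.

+€875 billion

Expenditure multiplier = 1/(1 − c + m) = 1/(1 − 0.85 + 0.24) = 1/0.39 ≈ 2.564.
ΔG contributes k·ΔG = (+€110 billion) / 0.39 ≈ +€282.1 billion.
ΔT of −€272 billion changes first-round spending by −c·ΔT = +€231.2 billion, contributing k·(−c·ΔT) = (+€231.2 billion) / 0.39 ≈ +€592.8 billion.
Net ΔY = k(ΔG − c·ΔT) = (+€341.2 billion) / 0.39 ≈ +€875 billion.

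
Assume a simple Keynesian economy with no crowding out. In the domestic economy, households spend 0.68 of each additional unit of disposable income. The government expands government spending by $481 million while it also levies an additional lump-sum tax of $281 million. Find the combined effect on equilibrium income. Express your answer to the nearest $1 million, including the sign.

+$906 million

Expenditure multiplier = 1/(1 − MPC) = 1/(1 − 0.68) = 1/0.32 = 3.125.
ΔG contributes k·ΔG = (+$481 million) / 0.32 ≈ +$1,503.1 million.
ΔT of +$281 million changes first-round spending by −c·ΔT = −$191.08 million, contributing k·(−c·ΔT) = (−$191.08 million) / 0.32 ≈ −$597.1 million.
Net ΔY = k(ΔG − c·ΔT) = (+$289.92 million) / 0.32 = +$906 million.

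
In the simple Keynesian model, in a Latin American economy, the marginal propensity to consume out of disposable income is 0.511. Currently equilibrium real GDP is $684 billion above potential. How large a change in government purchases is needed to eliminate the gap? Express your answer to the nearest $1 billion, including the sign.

−$334 billion

Spending multiplier = 1/(1 − MPC) = 1/(1 − 0.511) = 1/0.489 ≈ 2.045.
Need ΔY = −$684 billion, so ΔG = ΔY/k = (−$684 billion) × 0.489 ≈ −$334 billion.
The government should cut government purchases by $334 billion.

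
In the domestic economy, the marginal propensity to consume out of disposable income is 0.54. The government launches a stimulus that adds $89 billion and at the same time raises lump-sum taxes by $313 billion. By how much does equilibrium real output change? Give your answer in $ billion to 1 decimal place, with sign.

−$174.0 billion

Expenditure multiplier = 1/(1 − MPC) = 1/(1 − 0.54) = 1/0.46 ≈ 2.174.
ΔG contributes k·ΔG = (+$89 billion) / 0.46 ≈ +$193.5 billion.
ΔT of +$313 billion changes first-round spending by −c·ΔT = −$169.02 billion, contributing k·(−c·ΔT) = (−$169.02 billion) / 0.46 ≈ −$367.4 billion.
Net ΔY = k(ΔG − c·ΔT) = (−$80.02 billion) / 0.46 ≈ −$174 billion.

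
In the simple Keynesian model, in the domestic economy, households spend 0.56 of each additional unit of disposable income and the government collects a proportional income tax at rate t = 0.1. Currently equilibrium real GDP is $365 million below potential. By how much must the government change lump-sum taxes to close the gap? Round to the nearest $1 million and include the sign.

Spending multiplier = 1/(1 − c(1−t)) = 1/(1 − 0.56×0.9) = 1/0.496 ≈ 2.016.
Tax multiplier = −c·k = −0.56/0.496 ≈ −1.129. Need ΔY = +$365 million, so ΔT = ΔY/(−c·k) = −(+$365 million) × 0.496 / 0.56 ≈ −$323 million.
The government should cut lump-sum taxes by $323 million.

−$323 million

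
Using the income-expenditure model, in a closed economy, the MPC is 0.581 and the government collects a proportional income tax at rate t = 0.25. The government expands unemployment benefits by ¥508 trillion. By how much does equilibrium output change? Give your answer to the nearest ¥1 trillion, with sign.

The transfer change shifts disposable income by +¥508 trillion, so first-round consumption changes by c·ΔTR = 0.581 × (+¥508 trillion) = +¥295.148 trillion.
Expenditure multiplier = 1/(1 − c(1−t)) = 1/(1 − 0.581×0.75) = 1/0.56425 ≈ 1.772.
The transfer multiplier is c × k ≈ 1.03, so ΔY = k × (c·ΔTR) = (+¥295.148 trillion) / 0.56425 ≈ +¥523 trillion.

+¥523 trillion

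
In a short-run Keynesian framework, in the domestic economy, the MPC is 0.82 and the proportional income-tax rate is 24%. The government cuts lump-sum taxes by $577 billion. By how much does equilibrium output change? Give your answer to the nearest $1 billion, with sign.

A lump-sum tax change of −$577 billion shifts disposable income by +$577 billion; first-round consumption changes by −c × ΔT = −0.82 × (−$577 billion) = +$473.14 billion.
Expenditure multiplier = 1/(1 − c(1−t)) = 1/(1 − 0.82×0.76) = 1/0.3768 ≈ 2.654.
The tax multiplier is −c × k ≈ −2.176, so ΔY = k × (−c·ΔT) = (+$473.14 billion) / 0.3768 ≈ +$1,256 billion.

+$1,256 billion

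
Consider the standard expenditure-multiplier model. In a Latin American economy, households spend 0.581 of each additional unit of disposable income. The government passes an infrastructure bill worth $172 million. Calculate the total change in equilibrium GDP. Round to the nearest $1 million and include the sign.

Spending multiplier = 1/(1 − MPC) = 1/(1 − 0.581) = 1/0.419 ≈ 2.387.
ΔY = k × ΔG = (+$172 million) / 0.419 ≈ +$411 million.

+$411 million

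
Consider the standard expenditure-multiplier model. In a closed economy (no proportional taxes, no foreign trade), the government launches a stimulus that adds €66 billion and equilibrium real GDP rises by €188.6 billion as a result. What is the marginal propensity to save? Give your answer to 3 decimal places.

Implied spending multiplier k = ΔY/ΔG = 188.6/66 ≈ 2.8576.
Since k = 1/(1 − MPC), MPC = 1 − 1/k = 1 − ΔG/ΔY = 1 − 66/188.6 ≈ 0.650.
MPS = 1 − MPC = 0.350.

0.350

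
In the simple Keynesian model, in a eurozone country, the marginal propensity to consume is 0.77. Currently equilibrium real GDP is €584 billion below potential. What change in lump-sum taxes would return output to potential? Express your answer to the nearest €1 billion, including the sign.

−€174 billion

Spending multiplier = 1/(1 − MPC) = 1/(1 − 0.77) = 1/0.23 ≈ 4.348.
Tax multiplier = −c·k = −0.77/0.23 ≈ −3.348. Need ΔY = +€584 billion, so ΔT = ΔY/(−c·k) = −(+€584 billion) × 0.23 / 0.77 ≈ −€174 billion.
The government should cut lump-sum taxes by €174 billion.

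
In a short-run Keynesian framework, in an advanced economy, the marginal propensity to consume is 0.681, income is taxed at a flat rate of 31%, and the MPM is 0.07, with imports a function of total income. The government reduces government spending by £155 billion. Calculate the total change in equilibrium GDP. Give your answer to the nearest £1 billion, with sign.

Government-spending multiplier = 1/(1 − c(1−t) + m) = 1/(1 − 0.681×0.69 + 0.07) = 1/0.60011 ≈ 1.666.
ΔY = k × ΔG = (−£155 billion) / 0.60011 ≈ −£258 billion.

−£258 billion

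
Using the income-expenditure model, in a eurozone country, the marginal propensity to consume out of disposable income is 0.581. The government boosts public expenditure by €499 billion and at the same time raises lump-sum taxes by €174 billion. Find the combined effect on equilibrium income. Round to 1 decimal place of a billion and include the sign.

+€949.7 billion

Expenditure multiplier = 1/(1 − MPC) = 1/(1 − 0.581) = 1/0.419 ≈ 2.387.
ΔG contributes k·ΔG = (+€499 billion) / 0.419 ≈ +€1,190.9 billion.
ΔT of +€174 billion changes first-round spending by −c·ΔT = −€101.094 billion, contributing k·(−c·ΔT) = (−€101.094 billion) / 0.419 ≈ −€241.3 billion.
Net ΔY = k(ΔG − c·ΔT) = (+€397.906 billion) / 0.419 ≈ +€949.7 billion.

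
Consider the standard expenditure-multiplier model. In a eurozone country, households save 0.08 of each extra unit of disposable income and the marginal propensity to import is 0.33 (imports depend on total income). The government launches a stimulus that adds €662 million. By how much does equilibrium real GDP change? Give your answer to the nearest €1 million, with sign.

MPC = 1 − MPS = 1 − 0.08 = 0.92.
Government-spending multiplier = 1/(1 − c + m) = 1/(1 − 0.92 + 0.33) = 1/0.41 ≈ 2.439.
ΔY = k × ΔG = (+€662 million) / 0.41 ≈ +€1,615 million.

+€1,615 million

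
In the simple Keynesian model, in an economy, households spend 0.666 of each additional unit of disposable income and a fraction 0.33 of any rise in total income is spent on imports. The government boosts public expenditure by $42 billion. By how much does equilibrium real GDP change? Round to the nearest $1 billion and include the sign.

Spending multiplier = 1/(1 − c + m) = 1/(1 − 0.666 + 0.33) = 1/0.664 ≈ 1.506.
ΔY = k × ΔG = (+$42 billion) / 0.664 ≈ +$63 billion.

+$63 billion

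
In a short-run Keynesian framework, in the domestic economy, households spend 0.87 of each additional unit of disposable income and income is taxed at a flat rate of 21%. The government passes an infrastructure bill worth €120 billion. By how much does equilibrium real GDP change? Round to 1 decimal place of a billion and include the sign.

+€383.8 billion

Government-spending multiplier = 1/(1 − c(1−t)) = 1/(1 − 0.87×0.79) = 1/0.3127 ≈ 3.198.
ΔY = k × ΔG = (+€120 billion) / 0.3127 ≈ +€383.8 billion.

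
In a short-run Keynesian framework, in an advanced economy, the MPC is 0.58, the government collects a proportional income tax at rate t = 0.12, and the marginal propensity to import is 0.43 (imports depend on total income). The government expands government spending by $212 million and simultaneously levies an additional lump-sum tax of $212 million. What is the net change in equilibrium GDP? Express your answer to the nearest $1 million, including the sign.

+$97 million

Expenditure multiplier = 1/(1 − c(1−t) + m) = 1/(1 − 0.58×0.88 + 0.43) = 1/0.9196 ≈ 1.087.
ΔG contributes k·ΔG = (+$212 million) / 0.9196 ≈ +$230.5 million.
ΔT of +$212 million changes first-round spending by −c·ΔT = −$122.96 million, contributing k·(−c·ΔT) = (−$122.96 million) / 0.9196 ≈ −$133.7 million.
Net ΔY = k(ΔG − c·ΔT) = (+$89.04 million) / 0.9196 ≈ +$97 million.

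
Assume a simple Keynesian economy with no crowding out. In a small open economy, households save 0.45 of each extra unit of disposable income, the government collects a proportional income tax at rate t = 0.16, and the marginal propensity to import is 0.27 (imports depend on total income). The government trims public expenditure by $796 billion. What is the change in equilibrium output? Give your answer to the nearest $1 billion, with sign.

MPC = 1 − MPS = 1 − 0.45 = 0.55.
Government-spending multiplier = 1/(1 − c(1−t) + m) = 1/(1 − 0.55×0.84 + 0.27) = 1/0.808 ≈ 1.238.
ΔY = k × ΔG = (−$796 billion) / 0.808 ≈ −$985 billion.

−$985 billion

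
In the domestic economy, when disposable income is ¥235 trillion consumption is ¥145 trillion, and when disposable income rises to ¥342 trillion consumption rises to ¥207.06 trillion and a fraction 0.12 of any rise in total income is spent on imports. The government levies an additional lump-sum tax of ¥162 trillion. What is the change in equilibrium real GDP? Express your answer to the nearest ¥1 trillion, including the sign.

−¥174 trillion

MPC = ΔC/ΔYd = (207.06 − 145)/(342 − 235) = 62.06/107 = 0.58.
A lump-sum tax change of +¥162 trillion shifts disposable income by −¥162 trillion; first-round consumption changes by −c × ΔT = −0.58 × (+¥162 trillion) = −¥93.96 trillion.
Expenditure multiplier = 1/(1 − c + m) = 1/(1 − 0.58 + 0.12) = 1/0.54 ≈ 1.852.
The tax multiplier is −c × k ≈ −1.074, so ΔY = k × (−c·ΔT) = (−¥93.96 trillion) / 0.54 = −¥174 trillion.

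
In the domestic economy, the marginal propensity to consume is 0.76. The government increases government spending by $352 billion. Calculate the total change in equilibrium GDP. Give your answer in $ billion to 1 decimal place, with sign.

+$1,466.7 billion

Expenditure multiplier = 1/(1 − MPC) = 1/(1 − 0.76) = 1/0.24 ≈ 4.167.
ΔY = k × ΔG = (+$352 billion) / 0.24 ≈ +$1,466.7 billion.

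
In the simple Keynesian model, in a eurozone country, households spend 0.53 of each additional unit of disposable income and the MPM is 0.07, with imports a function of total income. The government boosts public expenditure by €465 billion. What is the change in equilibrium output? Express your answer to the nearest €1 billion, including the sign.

Government-spending multiplier = 1/(1 − c + m) = 1/(1 − 0.53 + 0.07) = 1/0.54 ≈ 1.852.
ΔY = k × ΔG = (+€465 billion) / 0.54 ≈ +€861 billion.

+€861 billion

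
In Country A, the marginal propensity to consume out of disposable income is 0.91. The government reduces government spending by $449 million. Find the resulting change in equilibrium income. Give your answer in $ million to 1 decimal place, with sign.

−$4,988.9 million

Expenditure multiplier = 1/(1 − MPC) = 1/(1 − 0.91) = 1/0.09 ≈ 11.111.
ΔY = k × ΔG = (−$449 million) / 0.09 ≈ −$4,988.9 million.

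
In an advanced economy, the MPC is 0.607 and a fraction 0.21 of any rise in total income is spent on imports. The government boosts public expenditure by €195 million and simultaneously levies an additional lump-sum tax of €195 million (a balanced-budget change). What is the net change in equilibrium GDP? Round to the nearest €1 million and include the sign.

+€127 million

Expenditure multiplier = 1/(1 − c + m) = 1/(1 − 0.607 + 0.21) = 1/0.603 ≈ 1.658.
ΔG contributes k·ΔG = (+€195 million) / 0.603 ≈ +€323.4 million.
ΔT of +€195 million changes first-round spending by −c·ΔT = −€118.365 million, contributing k·(−c·ΔT) = (−€118.365 million) / 0.603 ≈ −€196.3 million.
Net ΔY = k(ΔG − c·ΔT) = (+€76.635 million) / 0.603 ≈ +€127 million.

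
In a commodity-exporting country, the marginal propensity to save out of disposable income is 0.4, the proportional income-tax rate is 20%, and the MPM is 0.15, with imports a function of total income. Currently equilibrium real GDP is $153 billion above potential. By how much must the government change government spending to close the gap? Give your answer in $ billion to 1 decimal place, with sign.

MPC = 1 − MPS = 1 − 0.4 = 0.6.
Spending multiplier = 1/(1 − c(1−t) + m) = 1/(1 − 0.6×0.8 + 0.15) = 1/0.67 ≈ 1.493.
Need ΔY = −$153 billion, so ΔG = ΔY/k = (−$153 billion) × 0.67 ≈ −$102.5 billion.
The government should cut government spending by $102.5 billion.

−$102.5 billion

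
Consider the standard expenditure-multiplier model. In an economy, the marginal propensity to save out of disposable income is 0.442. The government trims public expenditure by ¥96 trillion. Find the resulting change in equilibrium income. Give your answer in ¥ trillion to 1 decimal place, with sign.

MPC = 1 − MPS = 1 − 0.442 = 0.558.
Expenditure multiplier = 1/(1 − MPC) = 1/(1 − 0.558) = 1/0.442 ≈ 2.262.
ΔY = k × ΔG = (−¥96 trillion) / 0.442 ≈ −¥217.2 trillion.

−¥217.2 trillion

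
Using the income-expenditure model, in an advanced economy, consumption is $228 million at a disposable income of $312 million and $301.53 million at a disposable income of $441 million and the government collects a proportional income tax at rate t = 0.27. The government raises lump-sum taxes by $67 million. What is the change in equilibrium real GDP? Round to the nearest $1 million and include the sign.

MPC = ΔC/ΔYd = (301.53 − 228)/(441 − 312) = 73.53/129 = 0.57.
A lump-sum tax change of +$67 million shifts disposable income by −$67 million; first-round consumption changes by −c × ΔT = −0.57 × (+$67 million) = −$38.19 million.
Expenditure multiplier = 1/(1 − c(1−t)) = 1/(1 − 0.57×0.73) = 1/0.5839 ≈ 1.713.
The tax multiplier is −c × k ≈ −0.976, so ΔY = k × (−c·ΔT) = (−$38.19 million) / 0.5839 ≈ −$65 million.

−$65 million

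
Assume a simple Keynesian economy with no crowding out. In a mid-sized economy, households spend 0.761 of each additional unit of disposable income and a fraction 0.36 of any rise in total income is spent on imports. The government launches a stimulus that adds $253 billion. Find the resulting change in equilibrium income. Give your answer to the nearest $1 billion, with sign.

+$422 billion

Government-spending multiplier = 1/(1 − c + m) = 1/(1 − 0.761 + 0.36) = 1/0.599 ≈ 1.669.
ΔY = k × ΔG = (+$253 billion) / 0.599 ≈ +$422 billion.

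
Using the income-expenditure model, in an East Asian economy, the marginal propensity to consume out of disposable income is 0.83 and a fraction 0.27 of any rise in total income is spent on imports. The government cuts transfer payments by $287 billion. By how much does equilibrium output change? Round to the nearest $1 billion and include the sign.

The transfer change shifts disposable income by −$287 billion, so first-round consumption changes by c·ΔTR = 0.83 × (−$287 billion) = −$238.21 billion.
Expenditure multiplier = 1/(1 − c + m) = 1/(1 − 0.83 + 0.27) = 1/0.44 ≈ 2.273.
The transfer multiplier is c × k ≈ 1.886, so ΔY = k × (c·ΔTR) = (−$238.21 billion) / 0.44 ≈ −$541 billion.

−$541 billion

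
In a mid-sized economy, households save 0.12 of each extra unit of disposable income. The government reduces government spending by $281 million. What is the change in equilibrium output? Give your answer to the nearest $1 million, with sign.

MPC = 1 − MPS = 1 − 0.12 = 0.88.
Spending multiplier = 1/(1 − MPC) = 1/(1 − 0.88) = 1/0.12 ≈ 8.333.
ΔY = k × ΔG = (−$281 million) / 0.12 ≈ −$2,342 million.

−$2,342 million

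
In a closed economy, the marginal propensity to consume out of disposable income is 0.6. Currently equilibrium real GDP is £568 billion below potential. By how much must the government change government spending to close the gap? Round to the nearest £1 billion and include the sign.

Spending multiplier = 1/(1 − MPC) = 1/(1 − 0.6) = 1/0.4 = 2.5.
Need ΔY = +£568 billion, so ΔG = ΔY/k = (+£568 billion) × 0.4 ≈ +£227 billion.
The government should increase government spending by £227 billion.

+£227 billion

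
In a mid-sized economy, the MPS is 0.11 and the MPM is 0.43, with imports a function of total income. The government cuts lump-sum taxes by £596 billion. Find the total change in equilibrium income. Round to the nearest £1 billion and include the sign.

MPC = 1 − MPS = 1 − 0.11 = 0.89.
A lump-sum tax change of −£596 billion shifts disposable income by +£596 billion; first-round consumption changes by −c × ΔT = −0.89 × (−£596 billion) = +£530.44 billion.
Expenditure multiplier = 1/(1 − c + m) = 1/(1 − 0.89 + 0.43) = 1/0.54 ≈ 1.852.
The tax multiplier is −c × k ≈ −1.648, so ΔY = k × (−c·ΔT) = (+£530.44 billion) / 0.54 ≈ +£982 billion.

+£982 billion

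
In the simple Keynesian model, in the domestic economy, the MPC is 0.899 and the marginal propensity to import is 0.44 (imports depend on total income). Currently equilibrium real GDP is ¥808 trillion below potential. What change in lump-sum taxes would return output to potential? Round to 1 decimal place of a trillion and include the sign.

−¥486.2 trillion

Spending multiplier = 1/(1 − c + m) = 1/(1 − 0.899 + 0.44) = 1/0.541 ≈ 1.848.
Tax multiplier = −c·k = −0.899/0.541 ≈ −1.662. Need ΔY = +¥808 trillion, so ΔT = ΔY/(−c·k) = −(+¥808 trillion) × 0.541 / 0.899 ≈ −¥486.2 trillion.
The government should cut lump-sum taxes by ¥486.2 trillion.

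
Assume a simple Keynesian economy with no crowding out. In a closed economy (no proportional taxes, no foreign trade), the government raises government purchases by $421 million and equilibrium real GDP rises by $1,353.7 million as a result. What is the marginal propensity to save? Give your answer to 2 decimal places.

Implied spending multiplier k = ΔY/ΔG = 1,353.7/421 ≈ 3.2154.
Since k = 1/(1 − MPC), MPC = 1 − 1/k = 1 − ΔG/ΔY = 1 − 421/1,353.7 ≈ 0.69.
MPS = 1 − MPC = 0.31.

0.31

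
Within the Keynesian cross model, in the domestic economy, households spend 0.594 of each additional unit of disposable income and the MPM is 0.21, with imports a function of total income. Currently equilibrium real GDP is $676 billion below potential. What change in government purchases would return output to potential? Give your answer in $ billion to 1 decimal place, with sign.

Spending multiplier = 1/(1 − c + m) = 1/(1 − 0.594 + 0.21) = 1/0.616 ≈ 1.623.
Need ΔY = +$676 billion, so ΔG = ΔY/k = (+$676 billion) × 0.616 ≈ +$416.4 billion.
The government should increase government purchases by $416.4 billion.

+$416.4 billion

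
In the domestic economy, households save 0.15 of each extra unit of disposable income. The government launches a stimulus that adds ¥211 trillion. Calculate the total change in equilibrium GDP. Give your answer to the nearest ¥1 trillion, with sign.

+¥1,407 trillion

MPC = 1 − MPS = 1 − 0.15 = 0.85.
Expenditure multiplier = 1/(1 − MPC) = 1/(1 − 0.85) = 1/0.15 ≈ 6.667.
ΔY = k × ΔG = (+¥211 trillion) / 0.15 ≈ +¥1,407 trillion.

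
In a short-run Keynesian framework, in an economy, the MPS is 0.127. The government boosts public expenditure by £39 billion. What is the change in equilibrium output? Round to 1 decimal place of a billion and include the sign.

MPC = 1 − MPS = 1 − 0.127 = 0.873.
Spending multiplier = 1/(1 − MPC) = 1/(1 − 0.873) = 1/0.127 ≈ 7.874.
ΔY = k × ΔG = (+£39 billion) / 0.127 ≈ +£307.1 billion.

+£307.1 billion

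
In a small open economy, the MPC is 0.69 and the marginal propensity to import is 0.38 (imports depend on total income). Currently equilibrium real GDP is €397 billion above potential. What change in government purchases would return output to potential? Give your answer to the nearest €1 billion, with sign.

−€274 billion

Spending multiplier = 1/(1 − c + m) = 1/(1 − 0.69 + 0.38) = 1/0.69 ≈ 1.449.
Need ΔY = −€397 billion, so ΔG = ΔY/k = (−€397 billion) × 0.69 ≈ −€274 billion.
The government should cut government purchases by €274 billion.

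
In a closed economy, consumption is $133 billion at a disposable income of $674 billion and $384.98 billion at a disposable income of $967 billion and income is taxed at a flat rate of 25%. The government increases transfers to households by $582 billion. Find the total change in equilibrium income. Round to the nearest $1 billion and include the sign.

+$1,410 billion

MPC = ΔC/ΔYd = (384.98 − 133)/(967 − 674) = 251.98/293 = 0.86.
The transfer change shifts disposable income by +$582 billion, so first-round consumption changes by c·ΔTR = 0.86 × (+$582 billion) = +$500.52 billion.
Expenditure multiplier = 1/(1 − c(1−t)) = 1/(1 − 0.86×0.75) = 1/0.355 ≈ 2.817.
The transfer multiplier is c × k ≈ 2.423, so ΔY = k × (c·ΔTR) = (+$500.52 billion) / 0.355 ≈ +$1,410 billion.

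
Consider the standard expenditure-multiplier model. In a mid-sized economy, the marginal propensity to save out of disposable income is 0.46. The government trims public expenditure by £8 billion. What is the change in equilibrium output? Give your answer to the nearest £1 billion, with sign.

−£17 billion

MPC = 1 − MPS = 1 − 0.46 = 0.54.
Expenditure multiplier = 1/(1 − MPC) = 1/(1 − 0.54) = 1/0.46 ≈ 2.174.
ΔY = k × ΔG = (−£8 billion) / 0.46 ≈ −£17 billion.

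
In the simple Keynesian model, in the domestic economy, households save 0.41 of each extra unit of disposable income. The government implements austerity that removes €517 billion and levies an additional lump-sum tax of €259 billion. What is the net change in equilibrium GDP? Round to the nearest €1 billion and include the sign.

−€1,634 billion

MPC = 1 − MPS = 1 − 0.41 = 0.59.
Expenditure multiplier = 1/(1 − MPC) = 1/(1 − 0.59) = 1/0.41 ≈ 2.439.
ΔG contributes k·ΔG = (−€517 billion) / 0.41 ≈ −€1,261 billion.
ΔT of +€259 billion changes first-round spending by −c·ΔT = −€152.81 billion, contributing k·(−c·ΔT) = (−€152.81 billion) / 0.41 ≈ −€372.7 billion.
Net ΔY = k(ΔG − c·ΔT) = (−€669.81 billion) / 0.41 ≈ −€1,634 billion.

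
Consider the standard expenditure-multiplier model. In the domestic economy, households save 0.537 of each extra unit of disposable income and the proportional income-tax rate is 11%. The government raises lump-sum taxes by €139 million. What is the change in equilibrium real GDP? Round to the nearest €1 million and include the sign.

MPC = 1 − MPS = 1 − 0.537 = 0.463.
A lump-sum tax change of +€139 million shifts disposable income by −€139 million; first-round consumption changes by −c × ΔT = −0.463 × (+€139 million) = −€64.357 million.
Expenditure multiplier = 1/(1 − c(1−t)) = 1/(1 − 0.463×0.89) = 1/0.58793 ≈ 1.701.
The tax multiplier is −c × k ≈ −0.788, so ΔY = k × (−c·ΔT) = (−€64.357 million) / 0.58793 ≈ −€109 million.

−€109 million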